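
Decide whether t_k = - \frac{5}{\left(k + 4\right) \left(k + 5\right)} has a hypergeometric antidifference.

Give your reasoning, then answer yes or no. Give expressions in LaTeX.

Compute t_(k+1)/t_k: get (k + 4)/(k + 6).
Normal form (A,B,C) = (k + 4, k + 6, 1).
Set up (k + 4)·f(k+1) − (k + 5)·f(k) − (1) = 0.
deg f ≤ 1 (via 1,1,0).
A polynomial solution: f(k) = k/4.
R(k) = B(k−1)·f(k)/C(k) = k*(k + 5)/4; s_k = R·t_k = -5*k/(4*k + 16).
s_(k+1) − s_k = -5/(k**2 + 9*k + 20) = t_k.

Yes. s_k = - \frac{5 k}{4 k + 16}.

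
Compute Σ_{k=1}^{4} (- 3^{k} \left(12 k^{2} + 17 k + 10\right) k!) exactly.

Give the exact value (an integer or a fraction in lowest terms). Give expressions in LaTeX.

Σ = -554031

The ratio is 3*(12*k**3 + 53*k**2 + 80*k + 39)/(12*k**2 + 17*k + 10).
Take A(k)=3*k + 3, B(k)=1, C(k)=k**2 + 17*k/12 + 5/6.
f must satisfy (3*k + 3)·f(k+1) − (1)·f(k) = k**2 + 17*k/12 + 5/6.
deg f ≤ 1 (via 1,0,2).
Solving with deg f ≤ 1: f(k) = (4*k - 1)/12.
Then R = B(k−1)f/C = (4*k - 1)/(12*k**2 + 17*k + 10), so s_k = R(k)·t_k = -3**k*(4*k - 1)*factorial(k).
Δs = -3**k*(12*k**2 + 17*k + 10)*factorial(k), as required.
Evaluate s at k=5 and k=1: -554040 and -9; difference -554031.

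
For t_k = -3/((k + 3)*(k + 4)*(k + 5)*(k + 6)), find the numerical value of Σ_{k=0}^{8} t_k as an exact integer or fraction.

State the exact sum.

Step 1: r(k) = (k + 3)/(k + 7).
Factor: A=k + 3; B=k + 7; C=1.
f must satisfy (k + 3)·f(k+1) − (k + 6)·f(k) = 1.
d = 3 from the (1,1,0) case.
Match coefficients ⇒ f(k) = k*(k**2 + 12*k + 47)/180.
Then R = B(k−1)f/C = k*(k + 6)*(k**2 + 12*k + 47)/180, so s_k = R(k)·t_k = k*(-k**2 - 12*k - 47)/(60*(k + 3)*(k + 4)*(k + 5)).
Verify: -3/(k**4 + 18*k**3 + 119*k**2 + 342*k + 360) matches t_k.
Evaluate s at k=9 and k=0: -59/3640 and 0; difference -59/3640.

Σ = -59/3640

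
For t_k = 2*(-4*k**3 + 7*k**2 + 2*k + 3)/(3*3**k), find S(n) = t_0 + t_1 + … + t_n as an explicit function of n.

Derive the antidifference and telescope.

r(k) = (4*k**3 + 5*k**2 - 4*k - 8)/(3*(4*k**3 - 7*k**2 - 2*k - 3)) after simplifying.
Factor: A=1/3; B=1; C=k**3 - 7*k**2/4 - k/2 - 3/4.
Set up (1/3)·f(k+1) − (1)·f(k) − (k**3 - 7*k**2/4 - k/2 - 3/4) = 0.
Bound: deg f ≤ 3.
Match coefficients ⇒ f(k) = -3*k*(4*k**2 - k + 3)/8.
R(k) = B(k−1)·f(k)/C(k) = -3*k*(4*k**2 - k + 3)/(2*(4*k**3 - 7*k**2 - 2*k - 3)); s_k = R·t_k = k*(4*k**2 - k + 3)/3**k.
Verify: 2*(-4*k**3 + 7*k**2 + 2*k + 3)/(3*3**k) matches t_k.
Evaluate: s_(n+1) = 3**(-n - 1)*(4*n**3 + 11*n**2 + 13*n + 6); subtract s_(0) = 0 ⇒ S(n) = 3**(-n - 1)*(4*n**3 + 11*n**2 + 13*n + 6).

S(n) = 3**(-n - 1)*(4*n**3 + 11*n**2 + 13*n + 6)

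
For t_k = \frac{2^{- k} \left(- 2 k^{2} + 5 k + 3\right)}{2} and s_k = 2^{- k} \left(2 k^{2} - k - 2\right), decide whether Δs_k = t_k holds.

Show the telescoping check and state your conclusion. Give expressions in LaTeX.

valid (s_(k+1) − s_k reduces to t_k)

s_(k+1) = (-k + 2*(k + 1)**2 - 3)/(2*2**k)
s_(k+1) − s_k = (-2*k**2 + 5*k + 3)/(2*2**k)
(s_(k+1) − s_k) − t_k = 0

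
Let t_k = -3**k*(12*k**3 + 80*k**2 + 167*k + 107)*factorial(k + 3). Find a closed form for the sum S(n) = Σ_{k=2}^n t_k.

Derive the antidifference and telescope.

S(n) = -12*3**n*n**2*factorial(n + 4) - 36*3**n*n*factorial(n + 4) - 27*3**n*factorial(n + 4) + 27000

Step 1: r(k) = 3*(12*k**4 + 164*k**3 + 827*k**2 + 1818*k + 1464)/(12*k**3 + 80*k**2 + 167*k + 107).
Take A(k)=3*k + 12, B(k)=1, C(k)=k**3 + 20*k**2/3 + 167*k/12 + 107/12.
Key eq: (3*k + 12)·f(k+1) = (1)·f(k) + (k**3 + 20*k**2/3 + 167*k/12 + 107/12).
From deg A=1, deg B=0, deg C=3: d=2.
Coefficient equations give f(k) = (2*k + 1)**2/12.
Certificate R = B(k−1)f/C = (2*k + 1)**2/(12*k**3 + 80*k**2 + 167*k + 107) gives s_k = -3**k*(2*k + 1)**2*factorial(k + 3).
s_(k+1) − s_k = -3**k*(12*k**3 + 80*k**2 + 167*k + 107)*factorial(k + 3) = t_k.
Telescope: S(n) = s_(n+1) − s_(2) = -3**(n + 1)*(2*n + 3)**2*factorial(n + 4) − (-27000) = -12*3**n*n**2*factorial(n + 4) - 36*3**n*n*factorial(n + 4) - 27*3**n*factorial(n + 4) + 27000.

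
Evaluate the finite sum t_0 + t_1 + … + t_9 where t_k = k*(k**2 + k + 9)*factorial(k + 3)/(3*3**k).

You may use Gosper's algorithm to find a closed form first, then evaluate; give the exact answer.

Σ = 717514856/81

Compute t_(k+1)/t_k: get (k + 1)*(k + 4)*(k + (k + 1)**2 + 10)/(3*k*(k**2 + k + 9)).
Factor: A=k/3 + 4/3; B=1; C=k**3 + k**2 + 9*k.
f must satisfy (k/3 + 4/3)·f(k+1) − (1)·f(k) = k**3 + k**2 + 9*k.
Bound: deg f ≤ 2.
A polynomial solution: f(k) = 3*(k**2 - 2*k + 4).
R(k) = B(k−1)·f(k)/C(k) = 3*(k**2 - 2*k + 4)/(k*(k**2 + k + 9)); s_k = R·t_k = (k**2 - 2*k + 4)*factorial(k + 3)/3**k.
Check: Δs_k = k*(k**2 + k + 9)*factorial(k + 3)/(3*3**k). ✓
Sum = s_(10) − s_(0); s_(10) = 717516800/81, s_(0) = 24 ⇒ 717514856/81.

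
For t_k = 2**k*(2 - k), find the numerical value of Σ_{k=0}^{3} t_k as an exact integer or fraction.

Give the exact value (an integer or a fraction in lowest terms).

t_(k+1)/t_k = 2*(k - 1)/(k - 2).
Gosper form: A/B · C(k+1)/C(k) with A=2, B=1, C=k - 2.
Solve (2)·f(k+1) − (1)·f(k) = k - 2.
deg f ≤ 1 (via 0,0,1).
Solving with deg f ≤ 1: f(k) = k - 4.
R(k) = B(k−1)·f(k)/C(k) = (k - 4)/(k - 2); s_k = R·t_k = 2**k*(4 - k).
Verify: 2**k*(2 - k) matches t_k.
Evaluate s at k=4 and k=0: 0 and 4; difference -4.

Σ = -4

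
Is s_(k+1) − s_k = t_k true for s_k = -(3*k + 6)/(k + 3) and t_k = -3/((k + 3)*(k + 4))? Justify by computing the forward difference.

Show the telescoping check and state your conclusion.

s_(k+1) = 3*(-k - 3)/(k + 4)
s_(k+1) − s_k = -3/(k**2 + 7*k + 12)
(s_(k+1) − s_k) − t_k = 0

Valid: the claim telescopes to t_k.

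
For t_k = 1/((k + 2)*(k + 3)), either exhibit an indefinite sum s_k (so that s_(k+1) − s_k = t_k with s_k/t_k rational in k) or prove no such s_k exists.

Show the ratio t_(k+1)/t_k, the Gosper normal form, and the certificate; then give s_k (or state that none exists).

Step 1: r(k) = (k + 2)/(k + 4).
A = k + 2, B = k + 4, C = 1.
Solve (k + 2)·f(k+1) − (k + 3)·f(k) = 1.
From deg A=1, deg B=1, deg C=0: d=1.
Match coefficients ⇒ f(k) = k/2.
R(k) = B(k−1)·f(k)/C(k) = k*(k + 3)/2; s_k = R·t_k = k/(2*(k + 2)).
Δs = 1/(k**2 + 5*k + 6), as required.

s_k = k/(2*(k + 2))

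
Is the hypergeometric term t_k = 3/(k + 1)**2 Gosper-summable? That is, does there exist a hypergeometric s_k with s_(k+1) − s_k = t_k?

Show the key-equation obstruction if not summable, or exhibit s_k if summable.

The ratio is (k + 1)**2/(k + 2)**2.
A = k**2 + 2*k + 1, B = k**2 + 4*k + 4, C = 1.
Set up (k**2 + 2*k + 1)·f(k+1) − (k**2 + 2*k + 1)·f(k) − (1) = 0.
From deg A=2, deg B=2, deg C=0: d=0.
Write f(k) = c0. Then LHS − RHS = -1, requiring -1 = 0: contradictory. No certificate.

No — key equation has no polynomial f.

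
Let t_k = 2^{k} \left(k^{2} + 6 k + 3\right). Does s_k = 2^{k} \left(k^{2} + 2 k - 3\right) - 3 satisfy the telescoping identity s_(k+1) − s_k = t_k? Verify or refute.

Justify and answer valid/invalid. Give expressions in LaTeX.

s_(k+1) = 2**(k + 1)*(2*k + (k + 1)**2 - 1) - 3
s_(k+1) − s_k = 2**k*(k**2 + 6*k + 3)
(s_(k+1) − s_k) − t_k = 0

Valid — Δs_k = t_k.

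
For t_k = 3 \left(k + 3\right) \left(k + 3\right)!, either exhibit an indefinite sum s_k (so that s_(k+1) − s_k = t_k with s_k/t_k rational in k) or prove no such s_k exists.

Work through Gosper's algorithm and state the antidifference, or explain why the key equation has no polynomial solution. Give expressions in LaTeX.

s_k = 3 \left(k + 3\right)!

Ratio r(k) = (k + 4)**2/(k + 3).
Take A(k)=k + 4, B(k)=1, C(k)=k + 3.
Need (k + 4)·f(k+1) − (1)·f(k) = k + 3.
d = 0 from the (1,0,1) case.
Match coefficients ⇒ f(k) = 1.
R(k) = B(k−1)·f(k)/C(k) = 1/(k + 3); s_k = R·t_k = 3*factorial(k + 3).
Verify: 3*(k + 3)*factorial(k + 3) matches t_k.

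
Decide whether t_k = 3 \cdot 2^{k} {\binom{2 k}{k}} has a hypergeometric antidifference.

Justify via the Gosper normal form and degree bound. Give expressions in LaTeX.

No; the degree bound rules out any f.

Compute t_(k+1)/t_k: get 4*(2*k + 1)/(k + 1).
Factor: A=8*k + 4; B=k + 1; C=1.
f must satisfy (8*k + 4)·f(k+1) − (k)·f(k) = 1.
Bound: deg f ≤ -1.
d = -1 < 0 ⇒ no nonzero polynomial f; not summable.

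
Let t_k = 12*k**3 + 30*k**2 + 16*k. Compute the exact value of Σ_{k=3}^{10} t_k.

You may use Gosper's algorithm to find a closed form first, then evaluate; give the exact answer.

t_(k+1)/t_k = (6*k**3 + 33*k**2 + 56*k + 29)/(k*(6*k**2 + 15*k + 8)).
So A=1 and B=1, with C=k**3 + 5*k**2/2 + 4*k/3.
Key eq: (1)·f(k+1) = (1)·f(k) + (k**3 + 5*k**2/2 + 4*k/3).
Degrees (0,0,3) ⇒ d ≤ 4.
Solving with deg f ≤ 4: f(k) = k*(k - 1)*(3*k**2 + 7*k + 3)/12.
Get s_k = R·t_k = k*(3*k**3 + 4*k**2 - 4*k - 3) with R(k) = B(k−1)f(k)/C(k) = (k - 1)*(3*k**2 + 7*k + 3)/(2*(6*k**2 + 15*k + 8)).
Δs = 2*k*(6*k**2 + 15*k + 8), as required.
Sum = s_(11) − s_(3); s_(11) = 48730, s_(3) = 306 ⇒ 48424.

Σ = 48424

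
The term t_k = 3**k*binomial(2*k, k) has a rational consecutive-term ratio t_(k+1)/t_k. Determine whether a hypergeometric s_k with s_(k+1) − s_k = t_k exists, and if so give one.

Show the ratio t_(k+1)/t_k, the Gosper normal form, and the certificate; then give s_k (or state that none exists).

none (Gosper's algorithm certifies no s_k)

t_(k+1)/t_k = 6*(2*k + 1)/(k + 1).
So A=12*k + 6 and B=k + 1, with C=1.
Need (12*k + 6)·f(k+1) − (k)·f(k) = 1.
deg f ≤ -1 (via 1,1,0).
Negative degree bound (-1): no f exists, t_k not Gosper-summable.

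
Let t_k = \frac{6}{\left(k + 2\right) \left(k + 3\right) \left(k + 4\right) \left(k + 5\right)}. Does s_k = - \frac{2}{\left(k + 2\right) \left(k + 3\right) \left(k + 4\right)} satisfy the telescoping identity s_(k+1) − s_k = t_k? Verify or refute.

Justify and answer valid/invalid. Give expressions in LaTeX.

s_(k+1) = -2/((k + 3)*(k + 4)*(k + 5))
s_(k+1) − s_k = 6/((k + 2)*(k + 3)*(k + 4)*(k + 5))
(s_(k+1) − s_k) − t_k = 0

Valid — Δs_k = t_k.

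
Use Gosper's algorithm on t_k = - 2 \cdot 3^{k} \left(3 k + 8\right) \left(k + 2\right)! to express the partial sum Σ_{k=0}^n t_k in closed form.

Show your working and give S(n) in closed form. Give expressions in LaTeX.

The ratio is 3*(k + 3)*(3*k + 11)/(3*k + 8).
Factor: A=3*k + 9; B=1; C=k + 8/3.
Solve (3*k + 9)·f(k+1) − (1)·f(k) = k + 8/3.
d = 0 from the (1,0,1) case.
Coefficient equations give f(k) = 1/3.
Get s_k = R·t_k = -2*3**k*factorial(k + 2) with R(k) = B(k−1)f(k)/C(k) = 1/(3*k + 8).
Δs = -2*3**k*(3*k + 8)*factorial(k + 2), as required.
Telescope: S(n) = s_(n+1) − s_(0) = -6*3**n*factorial(n + 3) − (-4) = -6*3**n*factorial(n + 3) + 4.

S(n) = - 6 \cdot 3^{n} \left(n + 3\right)! + 4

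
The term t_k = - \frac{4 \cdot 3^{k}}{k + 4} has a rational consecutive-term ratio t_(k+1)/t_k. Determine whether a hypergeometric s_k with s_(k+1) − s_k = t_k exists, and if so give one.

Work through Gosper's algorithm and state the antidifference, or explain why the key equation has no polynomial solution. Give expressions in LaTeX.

not Gosper-summable; s_k does not exist

Step 1: r(k) = 3*(k + 4)/(k + 5).
So A=3*k + 12 and B=k + 5, with C=1.
Solve (3*k + 12)·f(k+1) − (k + 4)·f(k) = 1.
Bound: deg f ≤ -1.
d = -1 < 0 ⇒ no nonzero polynomial f; not summable.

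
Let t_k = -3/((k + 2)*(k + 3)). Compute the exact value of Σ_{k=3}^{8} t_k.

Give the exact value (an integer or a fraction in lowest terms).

Σ = -18/55

Compute t_(k+1)/t_k: get (k + 2)/(k + 4).
Gosper form: A/B · C(k+1)/C(k) with A=k + 2, B=k + 4, C=1.
Set up (k + 2)·f(k+1) − (k + 3)·f(k) − (1) = 0.
deg f ≤ 1 (via 1,1,0).
Match coefficients ⇒ f(k) = k/2.
So s_k = (B(k−1)f/C)·t_k = (k*(k + 3)/2)·t_k = -3*k/(2*k + 4).
s_(k+1) − s_k = -3/(k**2 + 5*k + 6) = t_k.
Evaluate s at k=9 and k=3: -27/22 and -9/10; difference -18/55.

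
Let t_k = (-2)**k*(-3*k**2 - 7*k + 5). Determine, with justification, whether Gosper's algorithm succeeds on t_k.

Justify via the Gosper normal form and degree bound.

Yes. s_k = (-2)**k*(k**2 + k - 3).

Step 1: r(k) = 2*(-3*k**2 - 13*k - 5)/(3*k**2 + 7*k - 5).
Gosper form: A/B · C(k+1)/C(k) with A=-2, B=1, C=k**2 + 7*k/3 - 5/3.
f must satisfy (-2)·f(k+1) − (1)·f(k) = k**2 + 7*k/3 - 5/3.
Bound: deg f ≤ 2.
Solve for f: f(k) = -(k**2 + k - 3)/3 (degree 2 ≤ 2).
So s_k = (B(k−1)f/C)·t_k = (-(k**2 + k - 3)/(3*k**2 + 7*k - 5))·t_k = (-2)**k*(k**2 + k - 3).
Check: Δs_k = (-2)**k*(-3*k**2 - 7*k + 5). ✓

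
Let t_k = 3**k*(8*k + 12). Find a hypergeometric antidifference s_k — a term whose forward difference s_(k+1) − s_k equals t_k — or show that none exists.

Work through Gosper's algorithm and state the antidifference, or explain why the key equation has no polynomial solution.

The ratio is 3*(2*k + 5)/(2*k + 3).
Gosper form: A/B · C(k+1)/C(k) with A=3, B=1, C=k + 3/2.
Need (3)·f(k+1) − (1)·f(k) = k + 3/2.
Bound: deg f ≤ 1.
Solve for f: f(k) = k/2 (degree 1 ≤ 1).
Certificate R = B(k−1)f/C = k/(2*k + 3) gives s_k = 4*3**k*k.
s_(k+1) − s_k = 3**k*(8*k + 12) = t_k.

s_k = 4*3**k*k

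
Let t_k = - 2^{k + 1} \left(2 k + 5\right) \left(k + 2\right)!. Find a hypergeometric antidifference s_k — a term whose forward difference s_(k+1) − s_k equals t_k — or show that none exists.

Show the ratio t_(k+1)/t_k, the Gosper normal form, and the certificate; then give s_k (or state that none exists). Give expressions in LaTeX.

Step 1: r(k) = 2*(k + 3)*(2*k + 7)/(2*k + 5).
So A=2*k + 6 and B=1, with C=k + 5/2.
f must satisfy (2*k + 6)·f(k+1) − (1)·f(k) = k + 5/2.
Degrees (1,0,1) ⇒ d ≤ 0.
Match coefficients ⇒ f(k) = 1/2.
R(k) = B(k−1)·f(k)/C(k) = 1/(2*k + 5); s_k = R·t_k = -2**(k + 1)*factorial(k + 2).
Check: Δs_k = -2**(k + 1)*(2*k + 5)*factorial(k + 2). ✓

s_k = - 2^{k + 1} \left(k + 2\right)!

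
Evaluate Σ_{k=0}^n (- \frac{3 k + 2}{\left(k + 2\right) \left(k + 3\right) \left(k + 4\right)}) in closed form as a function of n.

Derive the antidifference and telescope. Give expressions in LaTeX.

S(n) = \frac{- 2 n^{2} - 5 n - 3}{3 \left(n^{2} + 7 n + 12\right)}

The ratio is (k + 2)*(3*k + 5)/((k + 5)*(3*k + 2)).
So A=k + 2 and B=k + 5, with C=k + 2/3.
Set up (k + 2)·f(k+1) − (k + 4)·f(k) − (k + 2/3) = 0.
deg f ≤ 2 (via 1,1,1).
A polynomial solution: f(k) = k*(2*k + 1)/9.
Certificate R = B(k−1)f/C = k*(k + 4)*(2*k + 1)/(3*(3*k + 2)) gives s_k = k*(-2*k - 1)/(3*(k + 2)*(k + 3)).
Check: Δs_k = (-3*k - 2)/(k**3 + 9*k**2 + 26*k + 24). ✓
s_(n+1) = (-2*n**2 - 5*n - 3)/(3*(n**2 + 7*n + 12)) and s_(0) = 0, so S(n) = (-2*n**2 - 5*n - 3)/(3*(n**2 + 7*n + 12)).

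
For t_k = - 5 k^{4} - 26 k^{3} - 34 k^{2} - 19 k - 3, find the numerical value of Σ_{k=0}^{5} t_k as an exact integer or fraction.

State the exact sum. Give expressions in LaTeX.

r(k) = (5*k**4 + 46*k**3 + 142*k**2 + 185*k + 87)/(5*k**4 + 26*k**3 + 34*k**2 + 19*k + 3) after simplifying.
Factor: A=1; B=1; C=k**4 + 26*k**3/5 + 34*k**2/5 + 19*k/5 + 3/5.
Solve (1)·f(k+1) − (1)·f(k) = k**4 + 26*k**3/5 + 34*k**2/5 + 19*k/5 + 3/5.
Degrees (0,0,4) ⇒ d ≤ 5.
Solve for f: f(k) = k*(k**4 + 4*k**3 - k - 1)/5 (degree 5 ≤ 5).
R(k) = B(k−1)·f(k)/C(k) = k*(k**4 + 4*k**3 - k - 1)/(5*k**4 + 26*k**3 + 34*k**2 + 19*k + 3); s_k = R·t_k = k*(-k**4 - 4*k**3 + k + 1).
Δs = -5*k**4 - 26*k**3 - 34*k**2 - 19*k - 3, as required.
Telescoping: Σ = s_(6) − s_(0) = -12918 − (0) = -12918.

Σ = -12918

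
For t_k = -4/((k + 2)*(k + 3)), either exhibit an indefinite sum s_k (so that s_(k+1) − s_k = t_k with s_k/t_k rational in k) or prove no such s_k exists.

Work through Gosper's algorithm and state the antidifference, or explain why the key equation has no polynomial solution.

s_k = -2*k/(k + 2)

t_(k+1)/t_k = (k + 2)/(k + 4).
A = k + 2, B = k + 4, C = 1.
Need (k + 2)·f(k+1) − (k + 3)·f(k) = 1.
d = 1 from the (1,1,0) case.
A polynomial solution: f(k) = k/2.
Get s_k = R·t_k = -2*k/(k + 2) with R(k) = B(k−1)f(k)/C(k) = k*(k + 3)/2.
Check: Δs_k = -4/(k**2 + 5*k + 6). ✓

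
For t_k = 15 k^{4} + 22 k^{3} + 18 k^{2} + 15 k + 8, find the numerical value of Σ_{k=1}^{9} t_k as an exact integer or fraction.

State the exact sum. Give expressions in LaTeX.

r(k) = (15*k**4 + 82*k**3 + 174*k**2 + 177*k + 78)/(15*k**4 + 22*k**3 + 18*k**2 + 15*k + 8) after simplifying.
Take A(k)=1, B(k)=1, C(k)=k**4 + 22*k**3/15 + 6*k**2/5 + k + 8/15.
Solve (1)·f(k+1) − (1)·f(k) = k**4 + 22*k**3/15 + 6*k**2/5 + k + 8/15.
Degrees (0,0,4) ⇒ d ≤ 5.
Solving with deg f ≤ 5: f(k) = k*(3*k**4 - 2*k**3 + 4*k + 3)/15.
R(k) = B(k−1)·f(k)/C(k) = k*(3*k**4 - 2*k**3 + 4*k + 3)/(15*k**4 + 22*k**3 + 18*k**2 + 15*k + 8); s_k = R·t_k = k*(3*k**4 - 2*k**3 + 4*k + 3).
s_(k+1) − s_k = 15*k**4 + 22*k**3 + 18*k**2 + 15*k + 8 = t_k.
Evaluate s at k=10 and k=1: 280430 and 8; difference 280422.

Σ = 280422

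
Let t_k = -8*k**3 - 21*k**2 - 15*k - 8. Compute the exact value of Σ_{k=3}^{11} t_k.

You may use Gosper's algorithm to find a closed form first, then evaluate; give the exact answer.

Σ = -46314

t_(k+1)/t_k = (8*k**3 + 45*k**2 + 81*k + 52)/(8*k**3 + 21*k**2 + 15*k + 8).
Gosper form: A/B · C(k+1)/C(k) with A=1, B=1, C=k**3 + 21*k**2/8 + 15*k/8 + 1.
f must satisfy (1)·f(k+1) − (1)·f(k) = k**3 + 21*k**2/8 + 15*k/8 + 1.
d = 4 from the (0,0,3) case.
Solving with deg f ≤ 4: f(k) = k*(2*k**3 + 3*k**2 - k + 4)/8.
R(k) = B(k−1)·f(k)/C(k) = k*(2*k**3 + 3*k**2 - k + 4)/(8*k**3 + 21*k**2 + 15*k + 8); s_k = R·t_k = k*(-2*k**3 - 3*k**2 + k - 4).
Verify: -8*k**3 - 21*k**2 - 15*k - 8 matches t_k.
Evaluate s at k=12 and k=3: -46560 and -246; difference -46314.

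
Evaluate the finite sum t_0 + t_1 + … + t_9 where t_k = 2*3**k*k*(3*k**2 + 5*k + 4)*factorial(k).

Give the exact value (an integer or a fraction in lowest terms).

Compute t_(k+1)/t_k: get (k + 1)**2*(15*k + 9*(k + 1)**2 + 27)/(k*(3*k**2 + 5*k + 4)).
Factor: A=3*k + 3; B=1; C=k**3 + 5*k**2/3 + 4*k/3.
f must satisfy (3*k + 3)·f(k+1) − (1)·f(k) = k**3 + 5*k**2/3 + 4*k/3.
Degrees (1,0,3) ⇒ d ≤ 2.
Coefficient equations give f(k) = k*(k - 1)/3.
Get s_k = R·t_k = 2*3**k*k*(k - 1)*factorial(k) with R(k) = B(k−1)f(k)/C(k) = (k - 1)/(3*k**2 + 5*k + 4).
Δs = 2*3**k*k*(3*k**2 + 5*k + 4)*factorial(k), as required.
Σ_(k=0)^(9) t_k = s_(10) − s_(0) = 38569862016000 − (0) = 38569862016000.

Σ = 38569862016000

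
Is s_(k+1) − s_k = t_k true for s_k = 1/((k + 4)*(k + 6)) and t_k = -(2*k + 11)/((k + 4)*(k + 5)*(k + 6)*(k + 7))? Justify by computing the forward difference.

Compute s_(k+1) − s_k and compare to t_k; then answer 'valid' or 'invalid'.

Valid — Δs_k = t_k.

s_(k+1) = 1/((k + 5)*(k + 7))
s_(k+1) − s_k = (-2*k - 11)/(k**4 + 22*k**3 + 179*k**2 + 638*k + 840)
(s_(k+1) − s_k) − t_k = 0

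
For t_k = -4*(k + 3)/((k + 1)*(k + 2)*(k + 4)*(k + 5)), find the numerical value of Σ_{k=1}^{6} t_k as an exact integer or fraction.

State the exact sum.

Σ = -39/220

Step 1: r(k) = (k + 1)*(k + 4)**2/((k + 3)**2*(k + 6)).
So A=k + 1 and B=k + 6, with C=k**2 + 6*k + 9.
Set up (k + 1)·f(k+1) − (k + 5)·f(k) − (k**2 + 6*k + 9) = 0.
deg f ≤ 4 (via 1,1,2).
Match coefficients ⇒ f(k) = k*(k + 2)*(k + 3)*(k + 5)/8.
R(k) = B(k−1)·f(k)/C(k) = k*(k + 2)*(k + 5)**2/(8*(k + 3)); s_k = R·t_k = k*(-k - 5)/(2*(k**2 + 5*k + 4)).
Check: Δs_k = 4*(-k - 3)/(k**4 + 12*k**3 + 49*k**2 + 78*k + 40). ✓
Sum = s_(7) − s_(1); s_(7) = -21/44, s_(1) = -3/10 ⇒ -39/220.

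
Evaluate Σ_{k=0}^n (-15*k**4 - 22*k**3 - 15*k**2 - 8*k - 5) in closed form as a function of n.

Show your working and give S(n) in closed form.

S(n) = -3*n**5 - 13*n**4 - 21*n**3 - 17*n**2 - 11*n - 5

The ratio is (15*k**4 + 82*k**3 + 171*k**2 + 164*k + 65)/(15*k**4 + 22*k**3 + 15*k**2 + 8*k + 5).
Gosper form: A/B · C(k+1)/C(k) with A=1, B=1, C=k**4 + 22*k**3/15 + k**2 + 8*k/15 + 1/3.
Solve (1)·f(k+1) − (1)·f(k) = k**4 + 22*k**3/15 + k**2 + 8*k/15 + 1/3.
Degrees (0,0,4) ⇒ d ≤ 5.
A polynomial solution: f(k) = k*(3*k**4 - 2*k**3 - k**2 + 2*k + 3)/15.
Then R = B(k−1)f/C = k*(3*k**4 - 2*k**3 - k**2 + 2*k + 3)/(15*k**4 + 22*k**3 + 15*k**2 + 8*k + 5), so s_k = R(k)·t_k = k*(-3*k**4 + 2*k**3 + k**2 - 2*k - 3).
Δs = -15*k**4 - 22*k**3 - 15*k**2 - 8*k - 5, as required.
Σ_(k=0)^n t_k = s_(n+1) − s_(0) = (-3*n**5 - 13*n**4 - 21*n**3 - 17*n**2 - 11*n - 5) − (0), i.e. -3*n**5 - 13*n**4 - 21*n**3 - 17*n**2 - 11*n - 5.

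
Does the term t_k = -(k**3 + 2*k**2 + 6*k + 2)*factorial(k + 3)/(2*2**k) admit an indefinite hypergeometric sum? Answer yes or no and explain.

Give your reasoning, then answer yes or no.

Yes. s_k = -(k**2 - 2*k + 3)*factorial(k + 3)/2**k.

Compute t_(k+1)/t_k: get (k**4 + 9*k**3 + 33*k**2 + 63*k + 44)/(2*(k**3 + 2*k**2 + 6*k + 2)).
So A=k/2 + 2 and B=1, with C=k**3 + 2*k**2 + 6*k + 2.
Solve (k/2 + 2)·f(k+1) − (1)·f(k) = k**3 + 2*k**2 + 6*k + 2.
deg f ≤ 2 (via 1,0,3).
Solve for f: f(k) = 2*(k**2 - 2*k + 3) (degree 2 ≤ 2).
Certificate R = B(k−1)f/C = 2*(k**2 - 2*k + 3)/(k**3 + 2*k**2 + 6*k + 2) gives s_k = -(k**2 - 2*k + 3)*factorial(k + 3)/2**k.
Verify: -(k**3 + 2*k**2 + 6*k + 2)*factorial(k + 3)/(2*2**k) matches t_k.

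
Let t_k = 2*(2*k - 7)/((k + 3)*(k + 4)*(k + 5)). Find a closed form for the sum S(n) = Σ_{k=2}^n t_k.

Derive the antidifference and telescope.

S(n) = (7*n**2 - 57*n + 50)/(30*(n**2 + 9*n + 20))

The ratio is (k + 3)*(2*k - 5)/((k + 6)*(2*k - 7)).
Factor: A=k + 3; B=k + 6; C=k - 7/2.
Key eq: (k + 3)·f(k+1) = (k + 5)·f(k) + (k - 7/2).
Bound: deg f ≤ 2.
Solve for f: f(k) = -k*(k + 55)/48 (degree 2 ≤ 2).
So s_k = (B(k−1)f/C)·t_k = (-k*(k + 5)*(k + 55)/(24*(2*k - 7)))·t_k = k*(-k - 55)/(12*(k + 3)*(k + 4)).
Δs = 2*(2*k - 7)/(k**3 + 12*k**2 + 47*k + 60), as required.
Evaluate: s_(n+1) = (-n**2 - 57*n - 56)/(12*(n**2 + 9*n + 20)); subtract s_(2) = -19/60 ⇒ S(n) = (7*n**2 - 57*n + 50)/(30*(n**2 + 9*n + 20)).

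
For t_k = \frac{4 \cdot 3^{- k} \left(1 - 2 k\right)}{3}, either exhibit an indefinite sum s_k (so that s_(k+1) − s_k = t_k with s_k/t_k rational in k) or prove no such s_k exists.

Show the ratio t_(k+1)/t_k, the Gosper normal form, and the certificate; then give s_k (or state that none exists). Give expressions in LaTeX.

Step 1: r(k) = (2*k + 1)/(3*(2*k - 1)).
Factor: A=1/3; B=1; C=k - 1/2.
f must satisfy (1/3)·f(k+1) − (1)·f(k) = k - 1/2.
d = 1 from the (0,0,1) case.
Match coefficients ⇒ f(k) = -3*k/2.
Certificate R = B(k−1)f/C = -3*k/(2*k - 1) gives s_k = 4*k/3**k.
s_(k+1) − s_k = 4*(1 - 2*k)/(3*3**k) = t_k.

s_k = 4 \cdot 3^{- k} k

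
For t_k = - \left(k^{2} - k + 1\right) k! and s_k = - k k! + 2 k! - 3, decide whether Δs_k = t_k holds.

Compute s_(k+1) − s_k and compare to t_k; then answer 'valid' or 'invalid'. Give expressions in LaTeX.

Valid — Δs_k = t_k.

s_(k+1) = -k**2*factorial(k) + factorial(k) - 3
s_(k+1) − s_k = -(k**2 - k + 1)*factorial(k)
(s_(k+1) − s_k) − t_k = 0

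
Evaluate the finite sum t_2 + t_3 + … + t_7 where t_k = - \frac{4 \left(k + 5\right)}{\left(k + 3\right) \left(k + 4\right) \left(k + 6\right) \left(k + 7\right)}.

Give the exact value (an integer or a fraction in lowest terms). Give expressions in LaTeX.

The ratio is (k + 3)*(k + 6)**2/((k + 5)**2*(k + 8)).
Take A(k)=k + 3, B(k)=k + 8, C(k)=k**2 + 10*k + 25.
Set up (k + 3)·f(k+1) − (k + 7)·f(k) − (k**2 + 10*k + 25) = 0.
d = 4 from the (1,1,2) case.
Solve for f: f(k) = k*(k + 4)*(k + 5)*(k + 9)/36 (degree 4 ≤ 4).
Then R = B(k−1)f/C = k*(k + 4)*(k + 7)*(k + 9)/(36*(k + 5)), so s_k = R(k)·t_k = k*(-k - 9)/(9*(k**2 + 9*k + 18)).
Δs = 4*(-k - 5)/(k**4 + 20*k**3 + 145*k**2 + 450*k + 504), as required.
Evaluate s at k=8 and k=2: -68/693 and -11/180; difference -57/1540.

Σ = -57/1540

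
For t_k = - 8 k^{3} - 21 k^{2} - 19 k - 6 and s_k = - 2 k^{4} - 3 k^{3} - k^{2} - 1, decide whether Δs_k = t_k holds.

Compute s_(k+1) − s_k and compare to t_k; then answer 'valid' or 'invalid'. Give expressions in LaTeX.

Valid: the claim telescopes to t_k.

s_(k+1) = -2*(k + 1)**4 - 3*(k + 1)**3 - (k + 1)**2 - 1
s_(k+1) − s_k = -8*k**3 - 21*k**2 - 19*k - 6
(s_(k+1) − s_k) − t_k = 0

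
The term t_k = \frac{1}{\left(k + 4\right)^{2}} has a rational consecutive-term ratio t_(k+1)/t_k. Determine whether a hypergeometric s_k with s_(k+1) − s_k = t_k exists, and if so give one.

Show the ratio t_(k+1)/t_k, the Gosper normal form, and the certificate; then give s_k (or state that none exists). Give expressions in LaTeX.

Step 1: r(k) = (k + 4)**2/(k + 5)**2.
A = k**2 + 8*k + 16, B = k**2 + 10*k + 25, C = 1.
Set up (k**2 + 8*k + 16)·f(k+1) − (k**2 + 8*k + 16)·f(k) − (1) = 0.
From deg A=2, deg B=2, deg C=0: d=0.
f = c0 ⇒ A·f(k+1) − B(k−1)·f(k) − C = -1. The system {-1 = 0} is inconsistent; no antidifference.

no hypergeometric antidifference exists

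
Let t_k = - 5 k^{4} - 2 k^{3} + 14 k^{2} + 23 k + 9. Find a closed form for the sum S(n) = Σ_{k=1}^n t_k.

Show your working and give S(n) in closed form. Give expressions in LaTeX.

r(k) = (5*k**4 + 22*k**3 + 22*k**2 - 25*k - 39)/(5*k**4 + 2*k**3 - 14*k**2 - 23*k - 9) after simplifying.
Take A(k)=1, B(k)=1, C(k)=k**4 + 2*k**3/5 - 14*k**2/5 - 23*k/5 - 9/5.
Set up (1)·f(k+1) − (1)·f(k) − (k**4 + 2*k**3/5 - 14*k**2/5 - 23*k/5 - 9/5) = 0.
Bound: deg f ≤ 5.
Solve for f: f(k) = k**2*(k**3 - 2*k**2 - 4*k - 4)/5 (degree 5 ≤ 5).
R(k) = B(k−1)·f(k)/C(k) = k**2*(k**3 - 2*k**2 - 4*k - 4)/(5*k**4 + 2*k**3 - 14*k**2 - 23*k - 9); s_k = R·t_k = k**2*(-k**3 + 2*k**2 + 4*k + 4).
Verify: -5*k**4 - 2*k**3 + 14*k**2 + 23*k + 9 matches t_k.
Σ_(k=1)^n t_k = s_(n+1) − s_(1) = (-n**5 - 3*n**4 + 2*n**3 + 18*n**2 + 23*n + 9) − (9), i.e. n*(-n**4 - 3*n**3 + 2*n**2 + 18*n + 23).

S(n) = n \left(- n^{4} - 3 n^{3} + 2 n^{2} + 18 n + 23\right)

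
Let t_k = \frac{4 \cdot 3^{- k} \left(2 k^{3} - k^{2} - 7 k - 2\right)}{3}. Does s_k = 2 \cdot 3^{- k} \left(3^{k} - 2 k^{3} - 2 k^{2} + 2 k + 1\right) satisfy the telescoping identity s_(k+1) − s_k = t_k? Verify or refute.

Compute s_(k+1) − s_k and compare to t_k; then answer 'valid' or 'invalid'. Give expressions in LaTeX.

s_(k+1) = 2*(3*3**k - 2*k**3 - 8*k**2 - 8*k - 1)/(3*3**k)
s_(k+1) − s_k = 4*(2*k**3 - k**2 - 7*k - 2)/(3*3**k)
(s_(k+1) − s_k) − t_k = 0

Valid — Δs_k = t_k.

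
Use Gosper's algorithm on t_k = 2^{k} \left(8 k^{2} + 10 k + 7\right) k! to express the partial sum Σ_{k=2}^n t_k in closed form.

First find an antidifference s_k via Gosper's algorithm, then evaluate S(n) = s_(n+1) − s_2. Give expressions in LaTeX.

r(k) = 2*(8*k**3 + 34*k**2 + 51*k + 25)/(8*k**2 + 10*k + 7) after simplifying.
Gosper form: A/B · C(k+1)/C(k) with A=2*k + 2, B=1, C=k**2 + 5*k/4 + 7/8.
Solve (2*k + 2)·f(k+1) − (1)·f(k) = k**2 + 5*k/4 + 7/8.
Degrees (1,0,2) ⇒ d ≤ 1.
Match coefficients ⇒ f(k) = (4*k - 1)/8.
Then R = B(k−1)f/C = (4*k - 1)/(8*k**2 + 10*k + 7), so s_k = R(k)·t_k = 2**k*(4*k - 1)*factorial(k).
Verify: 2**k*(8*k**2 + 10*k + 7)*factorial(k) matches t_k.
Evaluate: s_(n+1) = 2**(n + 1)*(4*n + 3)*factorial(n + 1); subtract s_(2) = 56 ⇒ S(n) = 8*2**n*n**2*factorial(n) + 14*2**n*n*factorial(n) + 6*2**n*factorial(n) - 56.

S(n) = 8 \cdot 2^{n} n^{2} n! + 14 \cdot 2^{n} n n! + 6 \cdot 2^{n} n! - 56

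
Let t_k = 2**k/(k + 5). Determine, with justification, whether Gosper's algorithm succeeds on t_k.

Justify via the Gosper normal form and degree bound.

Ratio r(k) = 2*(k + 5)/(k + 6).
So A=2*k + 10 and B=k + 6, with C=1.
f must satisfy (2*k + 10)·f(k+1) − (k + 5)·f(k) = 1.
From deg A=1, deg B=1, deg C=0: d=-1.
deg f ≤ -1 is impossible — no certificate.

No. Not Gosper-summable.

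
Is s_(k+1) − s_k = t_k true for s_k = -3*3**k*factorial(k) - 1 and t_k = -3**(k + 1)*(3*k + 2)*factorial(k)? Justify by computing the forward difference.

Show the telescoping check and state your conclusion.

Valid: the claim telescopes to t_k.

s_(k+1) = -9*3**k*k*factorial(k) - 9*3**k*factorial(k) - 1
s_(k+1) − s_k = -3**(k + 1)*(3*k + 2)*factorial(k)
(s_(k+1) − s_k) − t_k = 0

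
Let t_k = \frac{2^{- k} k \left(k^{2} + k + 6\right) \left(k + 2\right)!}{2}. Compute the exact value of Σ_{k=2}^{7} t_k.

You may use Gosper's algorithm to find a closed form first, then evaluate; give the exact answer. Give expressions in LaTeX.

Σ = 722907

r(k) = (k + 1)*(k + 3)*(k + (k + 1)**2 + 7)/(2*k*(k**2 + k + 6)) after simplifying.
Gosper form: A/B · C(k+1)/C(k) with A=k/2 + 3/2, B=1, C=k**3 + k**2 + 6*k.
Key eq: (k/2 + 3/2)·f(k+1) = (1)·f(k) + (k**3 + k**2 + 6*k).
d = 2 from the (1,0,3) case.
Solving with deg f ≤ 2: f(k) = 2*(k**2 - 2*k + 3).
Get s_k = R·t_k = (k**2 - 2*k + 3)*factorial(k + 2)/2**k with R(k) = B(k−1)f(k)/C(k) = 2*(k**2 - 2*k + 3)/(k*(k**2 + k + 6)).
Δs = k*(k**2 + k + 6)*factorial(k + 2)/(2*2**k), as required.
Σ_(k=2)^(7) t_k = s_(8) − s_(2) = 722925 − (18) = 722907.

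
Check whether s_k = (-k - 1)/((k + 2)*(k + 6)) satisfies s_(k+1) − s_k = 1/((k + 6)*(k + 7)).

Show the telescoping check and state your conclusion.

s_(k+1) = (-k - 2)/((k + 3)*(k + 7))
s_(k+1) − s_k = (k**2 + 3*k - 3)/(k**4 + 18*k**3 + 113*k**2 + 288*k + 252)
(s_(k+1) − s_k) − t_k = (-2*k - 9)/(k**4 + 18*k**3 + 113*k**2 + 288*k + 252)

Invalid: residual (-2*k - 9)/(k**4 + 18*k**3 + 113*k**2 + 288*k + 252) ≠ 0.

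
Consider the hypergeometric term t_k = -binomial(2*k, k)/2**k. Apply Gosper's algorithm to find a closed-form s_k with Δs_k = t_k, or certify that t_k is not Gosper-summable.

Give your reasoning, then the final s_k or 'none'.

The ratio is (2*k + 1)/(k + 1).
So A=2*k + 1 and B=k + 1, with C=1.
Key eq: (2*k + 1)·f(k+1) = (k)·f(k) + (1).
Bound: deg f ≤ -1.
Negative degree bound (-1): no f exists, t_k not Gosper-summable.

not Gosper-summable; s_k does not exist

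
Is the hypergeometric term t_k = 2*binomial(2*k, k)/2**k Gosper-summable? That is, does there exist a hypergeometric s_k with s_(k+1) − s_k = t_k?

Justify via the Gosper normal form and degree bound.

The ratio is (2*k + 1)/(k + 1).
Gosper form: A/B · C(k+1)/C(k) with A=2*k + 1, B=k + 1, C=1.
Need (2*k + 1)·f(k+1) − (k)·f(k) = 1.
From deg A=1, deg B=1, deg C=0: d=-1.
Bound -1 < 0, so the key equation has no polynomial solution.

No. Not Gosper-summable.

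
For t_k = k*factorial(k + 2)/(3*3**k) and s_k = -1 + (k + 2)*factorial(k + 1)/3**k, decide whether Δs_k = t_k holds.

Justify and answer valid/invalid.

valid; difference matches t_k

s_(k+1) = 3**(-k - 1)*(k + 3)*factorial(k + 2) - 1
s_(k+1) − s_k = k*factorial(k + 2)/(3*3**k)
(s_(k+1) − s_k) − t_k = 0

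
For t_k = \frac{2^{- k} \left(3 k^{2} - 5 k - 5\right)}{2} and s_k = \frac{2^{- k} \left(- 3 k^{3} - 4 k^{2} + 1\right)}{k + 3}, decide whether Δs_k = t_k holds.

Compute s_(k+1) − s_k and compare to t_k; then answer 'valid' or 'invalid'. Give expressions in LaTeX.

Invalid: residual \frac{2^{- k} \left(- 3 k^{3} - 10 k^{2} + 18 k + 17\right)}{k^{2} + 7 k + 12} ≠ 0.

s_(k+1) = (-3*(k + 1)**3 - 4*(k + 1)**2 + 1)/(2*2**k*(k + 4))
s_(k+1) − s_k = (3*k**4 + 10*k**3 - 24*k**2 - 59*k - 26)/(2*2**k*(k**2 + 7*k + 12))
(s_(k+1) − s_k) − t_k = (-3*k**3 - 10*k**2 + 18*k + 17)/(2**k*(k**2 + 7*k + 12))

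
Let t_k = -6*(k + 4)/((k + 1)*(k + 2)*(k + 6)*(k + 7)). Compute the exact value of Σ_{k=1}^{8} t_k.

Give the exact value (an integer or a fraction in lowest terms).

Σ = -34/175

t_(k+1)/t_k = (k + 1)*(k + 5)*(k + 6)/((k + 3)*(k + 4)*(k + 8)).
Factor: A=k + 1; B=k + 8; C=k**4 + 16*k**3 + 95*k**2 + 248*k + 240.
f must satisfy (k + 1)·f(k+1) − (k + 7)·f(k) = k**4 + 16*k**3 + 95*k**2 + 248*k + 240.
deg f ≤ 6 (via 1,1,4).
Solving with deg f ≤ 6: f(k) = k*(k + 2)*(k + 3)*(k + 4)*(k + 5)*(k + 7)/12.
So s_k = (B(k−1)f/C)·t_k = (k*(k + 2)*(k + 7)**2/(12*(k + 4)))·t_k = k*(-k - 7)/(2*(k**2 + 7*k + 6)).
Verify: 6*(-k - 4)/(k**4 + 16*k**3 + 83*k**2 + 152*k + 84) matches t_k.
Telescoping: Σ = s_(9) − s_(1) = -12/25 − (-2/7) = -34/175.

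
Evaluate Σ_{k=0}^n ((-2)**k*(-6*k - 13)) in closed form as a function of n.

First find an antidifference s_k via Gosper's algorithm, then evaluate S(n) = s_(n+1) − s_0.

Step 1: r(k) = 2*(-6*k - 19)/(6*k + 13).
Gosper form: A/B · C(k+1)/C(k) with A=-2, B=1, C=k + 13/6.
f must satisfy (-2)·f(k+1) − (1)·f(k) = k + 13/6.
From deg A=0, deg B=0, deg C=1: d=1.
Match coefficients ⇒ f(k) = -(2*k + 3)/6.
So s_k = (B(k−1)f/C)·t_k = (-(2*k + 3)/(6*k + 13))·t_k = (-2)**k*(2*k + 3).
Δs = (-2)**k*(-6*k - 13), as required.
Telescope: S(n) = s_(n+1) − s_(0) = (-2)**(n + 1)*(2*n + 5) − (3) = -4*(-2)**n*n - 10*(-2)**n - 3.

S(n) = -4*(-2)**n*n - 10*(-2)**n - 3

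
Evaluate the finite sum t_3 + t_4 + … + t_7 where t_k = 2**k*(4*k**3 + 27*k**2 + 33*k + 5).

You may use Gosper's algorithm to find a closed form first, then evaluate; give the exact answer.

Σ = 565544

r(k) = 2*(4*k**3 + 39*k**2 + 99*k + 69)/(4*k**3 + 27*k**2 + 33*k + 5) after simplifying.
Normal form (A,B,C) = (2, 1, k**3 + 27*k**2/4 + 33*k/4 + 5/4).
f must satisfy (2)·f(k+1) − (1)·f(k) = k**3 + 27*k**2/4 + 33*k/4 + 5/4.
Bound: deg f ≤ 3.
Solve for f: f(k) = (4*k**3 + 3*k**2 - 3*k - 3)/4 (degree 3 ≤ 3).
So s_k = (B(k−1)f/C)·t_k = ((4*k**3 + 3*k**2 - 3*k - 3)/(4*k**3 + 27*k**2 + 33*k + 5))·t_k = 2**k*(4*k**3 + 3*k**2 - 3*k - 3).
Δs = 2**k*(4*k**3 + 27*k**2 + 33*k + 5), as required.
Σ_(k=3)^(7) t_k = s_(8) − s_(3) = 566528 − (984) = 565544.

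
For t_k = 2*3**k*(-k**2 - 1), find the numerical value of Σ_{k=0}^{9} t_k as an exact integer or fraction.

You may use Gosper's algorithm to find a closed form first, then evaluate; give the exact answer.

Σ = -4369622

t_(k+1)/t_k = 3*((k + 1)**2 + 1)/(k**2 + 1).
Gosper form: A/B · C(k+1)/C(k) with A=3, B=1, C=k**2 + 1.
f must satisfy (3)·f(k+1) − (1)·f(k) = k**2 + 1.
d = 2 from the (0,0,2) case.
Solving with deg f ≤ 2: f(k) = (k**2 - 3*k + 4)/2.
Get s_k = R·t_k = 3**k*(-k**2 + 3*k - 4) with R(k) = B(k−1)f(k)/C(k) = (k**2 - 3*k + 4)/(2*(k**2 + 1)).
Check: Δs_k = 2*3**k*(-k**2 - 1). ✓
Evaluate s at k=10 and k=0: -4369626 and -4; difference -4369622.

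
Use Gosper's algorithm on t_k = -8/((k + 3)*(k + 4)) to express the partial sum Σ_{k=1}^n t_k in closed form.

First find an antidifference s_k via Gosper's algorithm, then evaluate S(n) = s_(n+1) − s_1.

S(n) = -2*n/(n + 4)

Step 1: r(k) = (k + 3)/(k + 5).
Gosper form: A/B · C(k+1)/C(k) with A=k + 3, B=k + 5, C=1.
f must satisfy (k + 3)·f(k+1) − (k + 4)·f(k) = 1.
Degrees (1,1,0) ⇒ d ≤ 1.
Match coefficients ⇒ f(k) = k/3.
So s_k = (B(k−1)f/C)·t_k = (k*(k + 4)/3)·t_k = -8*k/(3*k + 9).
Verify: -8/(k**2 + 7*k + 12) matches t_k.
Telescope: S(n) = s_(n+1) − s_(1) = 8*(-n - 1)/(3*(n + 4)) − (-2/3) = -2*n/(n + 4).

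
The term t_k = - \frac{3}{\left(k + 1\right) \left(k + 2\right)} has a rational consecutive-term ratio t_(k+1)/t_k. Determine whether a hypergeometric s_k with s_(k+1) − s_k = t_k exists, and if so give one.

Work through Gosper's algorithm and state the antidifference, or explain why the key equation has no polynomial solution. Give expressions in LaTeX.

s_k = - \frac{3 k}{k + 1}

The ratio is (k + 1)/(k + 3).
Normal form (A,B,C) = (k + 1, k + 3, 1).
Need (k + 1)·f(k+1) − (k + 2)·f(k) = 1.
deg f ≤ 1 (via 1,1,0).
Solve for f: f(k) = k (degree 1 ≤ 1).
Certificate R = B(k−1)f/C = k*(k + 2) gives s_k = -3*k/(k + 1).
Check: Δs_k = -3/(k**2 + 3*k + 2). ✓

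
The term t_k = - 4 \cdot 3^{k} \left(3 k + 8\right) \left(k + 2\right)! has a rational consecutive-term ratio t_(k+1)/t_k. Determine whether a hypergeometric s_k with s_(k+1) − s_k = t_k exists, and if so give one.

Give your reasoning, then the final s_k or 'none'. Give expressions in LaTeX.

t_(k+1)/t_k = 3*(k + 3)*(3*k + 11)/(3*k + 8).
So A=3*k + 9 and B=1, with C=k + 8/3.
Set up (3*k + 9)·f(k+1) − (1)·f(k) − (k + 8/3) = 0.
Bound: deg f ≤ 0.
Match coefficients ⇒ f(k) = 1/3.
Get s_k = R·t_k = -4*3**k*factorial(k + 2) with R(k) = B(k−1)f(k)/C(k) = 1/(3*k + 8).
Δs = -4*3**k*(3*k + 8)*factorial(k + 2), as required.

s_k = - 4 \cdot 3^{k} \left(k + 2\right)!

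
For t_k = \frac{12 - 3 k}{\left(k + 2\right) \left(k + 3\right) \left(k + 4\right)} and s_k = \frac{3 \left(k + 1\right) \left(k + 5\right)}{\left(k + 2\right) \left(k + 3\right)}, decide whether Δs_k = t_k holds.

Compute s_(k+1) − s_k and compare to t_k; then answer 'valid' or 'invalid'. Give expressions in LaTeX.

s_(k+1) = 3*(k + 2)*(k + 6)/((k + 3)*(k + 4))
s_(k+1) − s_k = 3*(4 - k)/(k**3 + 9*k**2 + 26*k + 24)
(s_(k+1) − s_k) − t_k = 0

Valid — Δs_k = t_k.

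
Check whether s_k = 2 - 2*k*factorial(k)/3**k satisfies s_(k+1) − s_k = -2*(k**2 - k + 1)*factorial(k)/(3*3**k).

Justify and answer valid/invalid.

s_(k+1) = (6*3**k - 2*k**2*factorial(k) - 4*k*factorial(k) - 2*factorial(k))/(3*3**k)
s_(k+1) − s_k = -2*(k**2 - k + 1)*factorial(k)/(3*3**k)
(s_(k+1) − s_k) − t_k = 0

Valid — Δs_k = t_k.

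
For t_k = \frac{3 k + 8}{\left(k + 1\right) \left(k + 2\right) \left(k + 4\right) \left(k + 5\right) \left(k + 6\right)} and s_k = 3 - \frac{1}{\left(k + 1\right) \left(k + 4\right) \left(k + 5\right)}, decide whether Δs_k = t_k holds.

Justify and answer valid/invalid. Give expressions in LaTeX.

valid; difference matches t_k

s_(k+1) = 3 - 1/((k + 2)*(k + 5)*(k + 6))
s_(k+1) − s_k = (3*k + 8)/(k**5 + 18*k**4 + 121*k**3 + 372*k**2 + 508*k + 240)
(s_(k+1) − s_k) − t_k = 0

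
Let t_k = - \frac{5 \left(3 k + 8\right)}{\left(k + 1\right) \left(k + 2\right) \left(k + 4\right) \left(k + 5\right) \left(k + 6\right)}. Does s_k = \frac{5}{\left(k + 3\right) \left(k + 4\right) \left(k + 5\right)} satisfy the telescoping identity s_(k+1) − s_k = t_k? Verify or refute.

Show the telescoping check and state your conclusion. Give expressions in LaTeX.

s_(k+1) = 5/((k + 4)*(k + 5)*(k + 6))
s_(k+1) − s_k = -15/((k + 3)*(k + 4)*(k + 5)*(k + 6))
(s_(k+1) − s_k) − t_k = 10*(4*k + 9)/(k**6 + 21*k**5 + 175*k**4 + 735*k**3 + 1624*k**2 + 1764*k + 720)

Invalid: residual \frac{10 \left(4 k + 9\right)}{k^{6} + 21 k^{5} + 175 k^{4} + 735 k^{3} + 1624 k^{2} + 1764 k + 720} ≠ 0.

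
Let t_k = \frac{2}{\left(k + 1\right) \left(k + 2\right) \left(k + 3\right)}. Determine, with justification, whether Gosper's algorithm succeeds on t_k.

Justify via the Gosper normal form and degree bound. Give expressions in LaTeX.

Yes. s_k = \frac{k \left(k + 3\right)}{2 \left(k + 1\right) \left(k + 2\right)}.

Compute t_(k+1)/t_k: get (k + 1)/(k + 4).
Gosper form: A/B · C(k+1)/C(k) with A=k + 1, B=k + 4, C=1.
Solve (k + 1)·f(k+1) − (k + 3)·f(k) = 1.
deg f ≤ 2 (via 1,1,0).
A polynomial solution: f(k) = k*(k + 3)/4.
R(k) = B(k−1)·f(k)/C(k) = k*(k + 3)**2/4; s_k = R·t_k = k*(k + 3)/(2*(k + 1)*(k + 2)).
Δs = 2/(k**3 + 6*k**2 + 11*k + 6), as required.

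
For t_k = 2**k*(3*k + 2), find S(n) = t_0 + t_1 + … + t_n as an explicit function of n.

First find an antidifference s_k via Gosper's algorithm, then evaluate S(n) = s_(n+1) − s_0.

Compute t_(k+1)/t_k: get 2*(3*k + 5)/(3*k + 2).
A = 2, B = 1, C = k + 2/3.
f must satisfy (2)·f(k+1) − (1)·f(k) = k + 2/3.
d = 1 from the (0,0,1) case.
Coefficient equations give f(k) = (3*k - 4)/3.
R(k) = B(k−1)·f(k)/C(k) = (3*k - 4)/(3*k + 2); s_k = R·t_k = 2**k*(3*k - 4).
Δs = 2**k*(3*k + 2), as required.
Evaluate: s_(n+1) = 2**(n + 1)*(3*n - 1); subtract s_(0) = -4 ⇒ S(n) = 6*2**n*n - 2*2**n + 4.

S(n) = 6*2**n*n - 2*2**n + 4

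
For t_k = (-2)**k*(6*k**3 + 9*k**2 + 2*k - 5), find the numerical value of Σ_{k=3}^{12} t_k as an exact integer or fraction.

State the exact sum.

r(k) = 2*(-6*k**3 - 27*k**2 - 38*k - 12)/(6*k**3 + 9*k**2 + 2*k - 5) after simplifying.
Factor: A=-2; B=1; C=k**3 + 3*k**2/2 + k/3 - 5/6.
Need (-2)·f(k+1) − (1)·f(k) = k**3 + 3*k**2/2 + k/3 - 5/6.
From deg A=0, deg B=0, deg C=3: d=3.
Coefficient equations give f(k) = -(2*k**3 - k**2 - 2*k - 1)/6.
Certificate R = B(k−1)f/C = -(2*k**3 - k**2 - 2*k - 1)/(6*k**3 + 9*k**2 + 2*k - 5) gives s_k = (-2)**k*(-2*k**3 + k**2 + 2*k + 1).
Δs = (-2)**k*(6*k**3 + 9*k**2 + 2*k - 5), as required.
Telescoping: Σ = s_(13) − s_(3) = 34390016 − (304) = 34389712.

Σ = 34389712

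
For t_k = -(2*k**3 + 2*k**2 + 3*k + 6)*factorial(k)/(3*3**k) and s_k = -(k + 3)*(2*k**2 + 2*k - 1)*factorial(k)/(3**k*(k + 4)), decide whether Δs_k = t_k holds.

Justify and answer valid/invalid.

s_(k+1) = -(k + 4)*(2*k**2 + 6*k + 3)*factorial(k + 1)/(3*3**k*(k + 5))
s_(k+1) − s_k = -(2*k**5 + 18*k**4 + 51*k**3 + 68*k**2 + 102*k + 93)*factorial(k)/(3*3**k*(k + 4)*(k + 5))
(s_(k+1) − s_k) − t_k = (2*k**4 + 10*k**3 + 5*k**2 + 12*k + 27)*factorial(k)/(3*3**k*(k + 4)*(k + 5))

Invalid: residual (2*k**4 + 10*k**3 + 5*k**2 + 12*k + 27)*factorial(k)/(3*3**k*(k + 4)*(k + 5)) ≠ 0.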